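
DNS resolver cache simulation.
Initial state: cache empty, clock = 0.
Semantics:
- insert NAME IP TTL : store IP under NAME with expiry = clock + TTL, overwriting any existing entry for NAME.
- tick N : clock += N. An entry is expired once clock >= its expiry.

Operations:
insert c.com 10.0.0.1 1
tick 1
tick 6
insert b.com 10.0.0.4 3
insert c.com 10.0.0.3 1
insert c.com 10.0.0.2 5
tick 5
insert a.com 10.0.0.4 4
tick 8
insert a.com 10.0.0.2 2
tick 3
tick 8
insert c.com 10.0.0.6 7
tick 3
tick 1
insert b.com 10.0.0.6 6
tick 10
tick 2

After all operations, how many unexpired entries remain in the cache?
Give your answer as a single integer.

Answer: 0

Derivation:
Op 1: insert c.com -> 10.0.0.1 (expiry=0+1=1). clock=0
Op 2: tick 1 -> clock=1. purged={c.com}
Op 3: tick 6 -> clock=7.
Op 4: insert b.com -> 10.0.0.4 (expiry=7+3=10). clock=7
Op 5: insert c.com -> 10.0.0.3 (expiry=7+1=8). clock=7
Op 6: insert c.com -> 10.0.0.2 (expiry=7+5=12). clock=7
Op 7: tick 5 -> clock=12. purged={b.com,c.com}
Op 8: insert a.com -> 10.0.0.4 (expiry=12+4=16). clock=12
Op 9: tick 8 -> clock=20. purged={a.com}
Op 10: insert a.com -> 10.0.0.2 (expiry=20+2=22). clock=20
Op 11: tick 3 -> clock=23. purged={a.com}
Op 12: tick 8 -> clock=31.
Op 13: insert c.com -> 10.0.0.6 (expiry=31+7=38). clock=31
Op 14: tick 3 -> clock=34.
Op 15: tick 1 -> clock=35.
Op 16: insert b.com -> 10.0.0.6 (expiry=35+6=41). clock=35
Op 17: tick 10 -> clock=45. purged={b.com,c.com}
Op 18: tick 2 -> clock=47.
Final cache (unexpired): {} -> size=0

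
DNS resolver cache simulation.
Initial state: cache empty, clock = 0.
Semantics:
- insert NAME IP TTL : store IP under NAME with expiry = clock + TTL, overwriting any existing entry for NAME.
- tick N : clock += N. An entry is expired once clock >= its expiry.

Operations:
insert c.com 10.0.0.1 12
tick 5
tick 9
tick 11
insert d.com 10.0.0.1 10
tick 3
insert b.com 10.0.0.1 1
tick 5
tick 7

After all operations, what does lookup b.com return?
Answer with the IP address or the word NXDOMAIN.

Op 1: insert c.com -> 10.0.0.1 (expiry=0+12=12). clock=0
Op 2: tick 5 -> clock=5.
Op 3: tick 9 -> clock=14. purged={c.com}
Op 4: tick 11 -> clock=25.
Op 5: insert d.com -> 10.0.0.1 (expiry=25+10=35). clock=25
Op 6: tick 3 -> clock=28.
Op 7: insert b.com -> 10.0.0.1 (expiry=28+1=29). clock=28
Op 8: tick 5 -> clock=33. purged={b.com}
Op 9: tick 7 -> clock=40. purged={d.com}
lookup b.com: not in cache (expired or never inserted)

Answer: NXDOMAIN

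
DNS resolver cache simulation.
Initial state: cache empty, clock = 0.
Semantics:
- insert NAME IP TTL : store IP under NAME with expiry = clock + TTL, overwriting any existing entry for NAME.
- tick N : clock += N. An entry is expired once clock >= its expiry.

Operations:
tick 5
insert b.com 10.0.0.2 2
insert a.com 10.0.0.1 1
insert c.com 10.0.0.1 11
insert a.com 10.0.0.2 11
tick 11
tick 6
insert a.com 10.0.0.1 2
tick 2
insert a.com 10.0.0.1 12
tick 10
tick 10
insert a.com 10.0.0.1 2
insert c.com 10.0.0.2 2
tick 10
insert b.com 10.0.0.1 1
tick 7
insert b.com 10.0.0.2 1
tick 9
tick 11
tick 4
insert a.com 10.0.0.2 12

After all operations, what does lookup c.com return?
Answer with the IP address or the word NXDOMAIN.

Answer: NXDOMAIN

Derivation:
Op 1: tick 5 -> clock=5.
Op 2: insert b.com -> 10.0.0.2 (expiry=5+2=7). clock=5
Op 3: insert a.com -> 10.0.0.1 (expiry=5+1=6). clock=5
Op 4: insert c.com -> 10.0.0.1 (expiry=5+11=16). clock=5
Op 5: insert a.com -> 10.0.0.2 (expiry=5+11=16). clock=5
Op 6: tick 11 -> clock=16. purged={a.com,b.com,c.com}
Op 7: tick 6 -> clock=22.
Op 8: insert a.com -> 10.0.0.1 (expiry=22+2=24). clock=22
Op 9: tick 2 -> clock=24. purged={a.com}
Op 10: insert a.com -> 10.0.0.1 (expiry=24+12=36). clock=24
Op 11: tick 10 -> clock=34.
Op 12: tick 10 -> clock=44. purged={a.com}
Op 13: insert a.com -> 10.0.0.1 (expiry=44+2=46). clock=44
Op 14: insert c.com -> 10.0.0.2 (expiry=44+2=46). clock=44
Op 15: tick 10 -> clock=54. purged={a.com,c.com}
Op 16: insert b.com -> 10.0.0.1 (expiry=54+1=55). clock=54
Op 17: tick 7 -> clock=61. purged={b.com}
Op 18: insert b.com -> 10.0.0.2 (expiry=61+1=62). clock=61
Op 19: tick 9 -> clock=70. purged={b.com}
Op 20: tick 11 -> clock=81.
Op 21: tick 4 -> clock=85.
Op 22: insert a.com -> 10.0.0.2 (expiry=85+12=97). clock=85
lookup c.com: not in cache (expired or never inserted)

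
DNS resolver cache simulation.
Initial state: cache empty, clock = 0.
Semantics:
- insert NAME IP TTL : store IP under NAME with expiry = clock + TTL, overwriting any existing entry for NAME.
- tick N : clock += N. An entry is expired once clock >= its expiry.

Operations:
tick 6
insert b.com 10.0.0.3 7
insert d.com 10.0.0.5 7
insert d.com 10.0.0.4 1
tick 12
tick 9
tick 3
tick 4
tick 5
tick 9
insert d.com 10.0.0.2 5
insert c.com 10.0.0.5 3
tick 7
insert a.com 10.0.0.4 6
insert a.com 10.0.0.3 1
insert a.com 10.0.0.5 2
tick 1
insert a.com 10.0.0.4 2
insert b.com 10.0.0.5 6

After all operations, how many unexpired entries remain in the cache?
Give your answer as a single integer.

Op 1: tick 6 -> clock=6.
Op 2: insert b.com -> 10.0.0.3 (expiry=6+7=13). clock=6
Op 3: insert d.com -> 10.0.0.5 (expiry=6+7=13). clock=6
Op 4: insert d.com -> 10.0.0.4 (expiry=6+1=7). clock=6
Op 5: tick 12 -> clock=18. purged={b.com,d.com}
Op 6: tick 9 -> clock=27.
Op 7: tick 3 -> clock=30.
Op 8: tick 4 -> clock=34.
Op 9: tick 5 -> clock=39.
Op 10: tick 9 -> clock=48.
Op 11: insert d.com -> 10.0.0.2 (expiry=48+5=53). clock=48
Op 12: insert c.com -> 10.0.0.5 (expiry=48+3=51). clock=48
Op 13: tick 7 -> clock=55. purged={c.com,d.com}
Op 14: insert a.com -> 10.0.0.4 (expiry=55+6=61). clock=55
Op 15: insert a.com -> 10.0.0.3 (expiry=55+1=56). clock=55
Op 16: insert a.com -> 10.0.0.5 (expiry=55+2=57). clock=55
Op 17: tick 1 -> clock=56.
Op 18: insert a.com -> 10.0.0.4 (expiry=56+2=58). clock=56
Op 19: insert b.com -> 10.0.0.5 (expiry=56+6=62). clock=56
Final cache (unexpired): {a.com,b.com} -> size=2

Answer: 2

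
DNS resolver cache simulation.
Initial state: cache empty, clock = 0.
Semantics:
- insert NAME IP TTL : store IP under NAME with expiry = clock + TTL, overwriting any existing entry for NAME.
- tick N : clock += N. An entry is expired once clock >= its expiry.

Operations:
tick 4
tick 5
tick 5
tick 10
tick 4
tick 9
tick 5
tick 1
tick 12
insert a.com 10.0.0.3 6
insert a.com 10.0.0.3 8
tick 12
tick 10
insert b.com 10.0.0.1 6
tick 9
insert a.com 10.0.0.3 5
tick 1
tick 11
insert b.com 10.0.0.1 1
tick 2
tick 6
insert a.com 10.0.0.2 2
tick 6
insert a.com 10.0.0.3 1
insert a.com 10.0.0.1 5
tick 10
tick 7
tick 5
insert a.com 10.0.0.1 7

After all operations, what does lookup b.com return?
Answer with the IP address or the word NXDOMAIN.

Answer: NXDOMAIN

Derivation:
Op 1: tick 4 -> clock=4.
Op 2: tick 5 -> clock=9.
Op 3: tick 5 -> clock=14.
Op 4: tick 10 -> clock=24.
Op 5: tick 4 -> clock=28.
Op 6: tick 9 -> clock=37.
Op 7: tick 5 -> clock=42.
Op 8: tick 1 -> clock=43.
Op 9: tick 12 -> clock=55.
Op 10: insert a.com -> 10.0.0.3 (expiry=55+6=61). clock=55
Op 11: insert a.com -> 10.0.0.3 (expiry=55+8=63). clock=55
Op 12: tick 12 -> clock=67. purged={a.com}
Op 13: tick 10 -> clock=77.
Op 14: insert b.com -> 10.0.0.1 (expiry=77+6=83). clock=77
Op 15: tick 9 -> clock=86. purged={b.com}
Op 16: insert a.com -> 10.0.0.3 (expiry=86+5=91). clock=86
Op 17: tick 1 -> clock=87.
Op 18: tick 11 -> clock=98. purged={a.com}
Op 19: insert b.com -> 10.0.0.1 (expiry=98+1=99). clock=98
Op 20: tick 2 -> clock=100. purged={b.com}
Op 21: tick 6 -> clock=106.
Op 22: insert a.com -> 10.0.0.2 (expiry=106+2=108). clock=106
Op 23: tick 6 -> clock=112. purged={a.com}
Op 24: insert a.com -> 10.0.0.3 (expiry=112+1=113). clock=112
Op 25: insert a.com -> 10.0.0.1 (expiry=112+5=117). clock=112
Op 26: tick 10 -> clock=122. purged={a.com}
Op 27: tick 7 -> clock=129.
Op 28: tick 5 -> clock=134.
Op 29: insert a.com -> 10.0.0.1 (expiry=134+7=141). clock=134
lookup b.com: not in cache (expired or never inserted)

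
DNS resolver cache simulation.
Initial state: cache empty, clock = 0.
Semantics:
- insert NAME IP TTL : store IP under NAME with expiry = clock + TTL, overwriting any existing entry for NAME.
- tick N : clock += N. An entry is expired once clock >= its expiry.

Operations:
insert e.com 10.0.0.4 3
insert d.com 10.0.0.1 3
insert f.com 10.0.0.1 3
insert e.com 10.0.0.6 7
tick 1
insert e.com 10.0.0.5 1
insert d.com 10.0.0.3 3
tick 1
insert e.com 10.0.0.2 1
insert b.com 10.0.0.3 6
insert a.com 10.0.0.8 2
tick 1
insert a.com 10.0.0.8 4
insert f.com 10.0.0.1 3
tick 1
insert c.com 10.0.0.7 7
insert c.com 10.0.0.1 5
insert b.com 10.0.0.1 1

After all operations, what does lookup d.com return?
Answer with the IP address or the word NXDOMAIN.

Answer: NXDOMAIN

Derivation:
Op 1: insert e.com -> 10.0.0.4 (expiry=0+3=3). clock=0
Op 2: insert d.com -> 10.0.0.1 (expiry=0+3=3). clock=0
Op 3: insert f.com -> 10.0.0.1 (expiry=0+3=3). clock=0
Op 4: insert e.com -> 10.0.0.6 (expiry=0+7=7). clock=0
Op 5: tick 1 -> clock=1.
Op 6: insert e.com -> 10.0.0.5 (expiry=1+1=2). clock=1
Op 7: insert d.com -> 10.0.0.3 (expiry=1+3=4). clock=1
Op 8: tick 1 -> clock=2. purged={e.com}
Op 9: insert e.com -> 10.0.0.2 (expiry=2+1=3). clock=2
Op 10: insert b.com -> 10.0.0.3 (expiry=2+6=8). clock=2
Op 11: insert a.com -> 10.0.0.8 (expiry=2+2=4). clock=2
Op 12: tick 1 -> clock=3. purged={e.com,f.com}
Op 13: insert a.com -> 10.0.0.8 (expiry=3+4=7). clock=3
Op 14: insert f.com -> 10.0.0.1 (expiry=3+3=6). clock=3
Op 15: tick 1 -> clock=4. purged={d.com}
Op 16: insert c.com -> 10.0.0.7 (expiry=4+7=11). clock=4
Op 17: insert c.com -> 10.0.0.1 (expiry=4+5=9). clock=4
Op 18: insert b.com -> 10.0.0.1 (expiry=4+1=5). clock=4
lookup d.com: not in cache (expired or never inserted)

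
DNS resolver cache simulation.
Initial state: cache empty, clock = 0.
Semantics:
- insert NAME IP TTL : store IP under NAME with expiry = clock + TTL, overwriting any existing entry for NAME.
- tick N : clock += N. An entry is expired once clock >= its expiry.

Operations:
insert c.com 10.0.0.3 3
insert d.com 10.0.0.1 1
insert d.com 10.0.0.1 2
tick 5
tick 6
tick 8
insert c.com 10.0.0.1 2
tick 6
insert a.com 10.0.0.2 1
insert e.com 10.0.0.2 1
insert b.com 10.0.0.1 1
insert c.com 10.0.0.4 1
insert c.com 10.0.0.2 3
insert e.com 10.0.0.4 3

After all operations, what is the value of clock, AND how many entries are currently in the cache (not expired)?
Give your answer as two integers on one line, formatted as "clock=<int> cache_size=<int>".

Op 1: insert c.com -> 10.0.0.3 (expiry=0+3=3). clock=0
Op 2: insert d.com -> 10.0.0.1 (expiry=0+1=1). clock=0
Op 3: insert d.com -> 10.0.0.1 (expiry=0+2=2). clock=0
Op 4: tick 5 -> clock=5. purged={c.com,d.com}
Op 5: tick 6 -> clock=11.
Op 6: tick 8 -> clock=19.
Op 7: insert c.com -> 10.0.0.1 (expiry=19+2=21). clock=19
Op 8: tick 6 -> clock=25. purged={c.com}
Op 9: insert a.com -> 10.0.0.2 (expiry=25+1=26). clock=25
Op 10: insert e.com -> 10.0.0.2 (expiry=25+1=26). clock=25
Op 11: insert b.com -> 10.0.0.1 (expiry=25+1=26). clock=25
Op 12: insert c.com -> 10.0.0.4 (expiry=25+1=26). clock=25
Op 13: insert c.com -> 10.0.0.2 (expiry=25+3=28). clock=25
Op 14: insert e.com -> 10.0.0.4 (expiry=25+3=28). clock=25
Final clock = 25
Final cache (unexpired): {a.com,b.com,c.com,e.com} -> size=4

Answer: clock=25 cache_size=4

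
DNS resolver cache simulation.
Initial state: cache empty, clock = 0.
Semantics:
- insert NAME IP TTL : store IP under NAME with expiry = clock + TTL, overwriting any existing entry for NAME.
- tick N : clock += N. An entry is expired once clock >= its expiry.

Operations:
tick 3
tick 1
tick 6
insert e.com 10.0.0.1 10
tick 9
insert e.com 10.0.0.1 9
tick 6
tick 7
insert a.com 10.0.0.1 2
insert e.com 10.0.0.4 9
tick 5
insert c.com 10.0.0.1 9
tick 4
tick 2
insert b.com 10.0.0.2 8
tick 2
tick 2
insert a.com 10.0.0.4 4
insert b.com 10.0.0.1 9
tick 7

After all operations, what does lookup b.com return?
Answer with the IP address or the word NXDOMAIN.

Op 1: tick 3 -> clock=3.
Op 2: tick 1 -> clock=4.
Op 3: tick 6 -> clock=10.
Op 4: insert e.com -> 10.0.0.1 (expiry=10+10=20). clock=10
Op 5: tick 9 -> clock=19.
Op 6: insert e.com -> 10.0.0.1 (expiry=19+9=28). clock=19
Op 7: tick 6 -> clock=25.
Op 8: tick 7 -> clock=32. purged={e.com}
Op 9: insert a.com -> 10.0.0.1 (expiry=32+2=34). clock=32
Op 10: insert e.com -> 10.0.0.4 (expiry=32+9=41). clock=32
Op 11: tick 5 -> clock=37. purged={a.com}
Op 12: insert c.com -> 10.0.0.1 (expiry=37+9=46). clock=37
Op 13: tick 4 -> clock=41. purged={e.com}
Op 14: tick 2 -> clock=43.
Op 15: insert b.com -> 10.0.0.2 (expiry=43+8=51). clock=43
Op 16: tick 2 -> clock=45.
Op 17: tick 2 -> clock=47. purged={c.com}
Op 18: insert a.com -> 10.0.0.4 (expiry=47+4=51). clock=47
Op 19: insert b.com -> 10.0.0.1 (expiry=47+9=56). clock=47
Op 20: tick 7 -> clock=54. purged={a.com}
lookup b.com: present, ip=10.0.0.1 expiry=56 > clock=54

Answer: 10.0.0.1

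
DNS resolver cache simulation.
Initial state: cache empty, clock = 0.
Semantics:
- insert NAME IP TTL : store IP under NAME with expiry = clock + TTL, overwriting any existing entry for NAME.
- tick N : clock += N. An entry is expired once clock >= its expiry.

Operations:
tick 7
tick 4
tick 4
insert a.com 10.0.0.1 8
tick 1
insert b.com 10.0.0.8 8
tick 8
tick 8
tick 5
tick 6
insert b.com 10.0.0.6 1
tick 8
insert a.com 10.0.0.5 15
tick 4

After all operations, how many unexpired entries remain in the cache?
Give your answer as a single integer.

Answer: 1

Derivation:
Op 1: tick 7 -> clock=7.
Op 2: tick 4 -> clock=11.
Op 3: tick 4 -> clock=15.
Op 4: insert a.com -> 10.0.0.1 (expiry=15+8=23). clock=15
Op 5: tick 1 -> clock=16.
Op 6: insert b.com -> 10.0.0.8 (expiry=16+8=24). clock=16
Op 7: tick 8 -> clock=24. purged={a.com,b.com}
Op 8: tick 8 -> clock=32.
Op 9: tick 5 -> clock=37.
Op 10: tick 6 -> clock=43.
Op 11: insert b.com -> 10.0.0.6 (expiry=43+1=44). clock=43
Op 12: tick 8 -> clock=51. purged={b.com}
Op 13: insert a.com -> 10.0.0.5 (expiry=51+15=66). clock=51
Op 14: tick 4 -> clock=55.
Final cache (unexpired): {a.com} -> size=1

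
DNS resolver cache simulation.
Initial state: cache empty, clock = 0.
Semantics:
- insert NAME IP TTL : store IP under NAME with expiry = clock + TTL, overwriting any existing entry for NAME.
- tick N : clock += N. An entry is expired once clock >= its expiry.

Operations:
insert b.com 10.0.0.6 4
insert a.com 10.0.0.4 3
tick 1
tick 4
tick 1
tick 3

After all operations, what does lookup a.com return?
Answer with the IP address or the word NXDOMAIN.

Op 1: insert b.com -> 10.0.0.6 (expiry=0+4=4). clock=0
Op 2: insert a.com -> 10.0.0.4 (expiry=0+3=3). clock=0
Op 3: tick 1 -> clock=1.
Op 4: tick 4 -> clock=5. purged={a.com,b.com}
Op 5: tick 1 -> clock=6.
Op 6: tick 3 -> clock=9.
lookup a.com: not in cache (expired or never inserted)

Answer: NXDOMAIN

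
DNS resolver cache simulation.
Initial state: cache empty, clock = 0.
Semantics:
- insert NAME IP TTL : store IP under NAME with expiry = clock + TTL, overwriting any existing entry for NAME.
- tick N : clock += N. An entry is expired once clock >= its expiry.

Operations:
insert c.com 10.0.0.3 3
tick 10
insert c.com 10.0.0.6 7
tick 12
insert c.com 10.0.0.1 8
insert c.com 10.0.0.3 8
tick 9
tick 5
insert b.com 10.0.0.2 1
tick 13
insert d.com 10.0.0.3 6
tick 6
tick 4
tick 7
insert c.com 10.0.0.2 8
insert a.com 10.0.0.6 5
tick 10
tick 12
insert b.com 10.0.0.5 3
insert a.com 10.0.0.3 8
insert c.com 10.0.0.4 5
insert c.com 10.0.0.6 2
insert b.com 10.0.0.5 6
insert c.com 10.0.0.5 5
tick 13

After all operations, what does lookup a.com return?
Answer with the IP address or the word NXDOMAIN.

Op 1: insert c.com -> 10.0.0.3 (expiry=0+3=3). clock=0
Op 2: tick 10 -> clock=10. purged={c.com}
Op 3: insert c.com -> 10.0.0.6 (expiry=10+7=17). clock=10
Op 4: tick 12 -> clock=22. purged={c.com}
Op 5: insert c.com -> 10.0.0.1 (expiry=22+8=30). clock=22
Op 6: insert c.com -> 10.0.0.3 (expiry=22+8=30). clock=22
Op 7: tick 9 -> clock=31. purged={c.com}
Op 8: tick 5 -> clock=36.
Op 9: insert b.com -> 10.0.0.2 (expiry=36+1=37). clock=36
Op 10: tick 13 -> clock=49. purged={b.com}
Op 11: insert d.com -> 10.0.0.3 (expiry=49+6=55). clock=49
Op 12: tick 6 -> clock=55. purged={d.com}
Op 13: tick 4 -> clock=59.
Op 14: tick 7 -> clock=66.
Op 15: insert c.com -> 10.0.0.2 (expiry=66+8=74). clock=66
Op 16: insert a.com -> 10.0.0.6 (expiry=66+5=71). clock=66
Op 17: tick 10 -> clock=76. purged={a.com,c.com}
Op 18: tick 12 -> clock=88.
Op 19: insert b.com -> 10.0.0.5 (expiry=88+3=91). clock=88
Op 20: insert a.com -> 10.0.0.3 (expiry=88+8=96). clock=88
Op 21: insert c.com -> 10.0.0.4 (expiry=88+5=93). clock=88
Op 22: insert c.com -> 10.0.0.6 (expiry=88+2=90). clock=88
Op 23: insert b.com -> 10.0.0.5 (expiry=88+6=94). clock=88
Op 24: insert c.com -> 10.0.0.5 (expiry=88+5=93). clock=88
Op 25: tick 13 -> clock=101. purged={a.com,b.com,c.com}
lookup a.com: not in cache (expired or never inserted)

Answer: NXDOMAIN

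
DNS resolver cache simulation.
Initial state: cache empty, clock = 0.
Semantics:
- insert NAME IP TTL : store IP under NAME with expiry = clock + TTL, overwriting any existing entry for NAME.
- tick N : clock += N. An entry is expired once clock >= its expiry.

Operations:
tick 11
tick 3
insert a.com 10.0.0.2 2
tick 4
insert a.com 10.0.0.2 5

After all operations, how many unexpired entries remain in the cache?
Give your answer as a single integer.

Answer: 1

Derivation:
Op 1: tick 11 -> clock=11.
Op 2: tick 3 -> clock=14.
Op 3: insert a.com -> 10.0.0.2 (expiry=14+2=16). clock=14
Op 4: tick 4 -> clock=18. purged={a.com}
Op 5: insert a.com -> 10.0.0.2 (expiry=18+5=23). clock=18
Final cache (unexpired): {a.com} -> size=1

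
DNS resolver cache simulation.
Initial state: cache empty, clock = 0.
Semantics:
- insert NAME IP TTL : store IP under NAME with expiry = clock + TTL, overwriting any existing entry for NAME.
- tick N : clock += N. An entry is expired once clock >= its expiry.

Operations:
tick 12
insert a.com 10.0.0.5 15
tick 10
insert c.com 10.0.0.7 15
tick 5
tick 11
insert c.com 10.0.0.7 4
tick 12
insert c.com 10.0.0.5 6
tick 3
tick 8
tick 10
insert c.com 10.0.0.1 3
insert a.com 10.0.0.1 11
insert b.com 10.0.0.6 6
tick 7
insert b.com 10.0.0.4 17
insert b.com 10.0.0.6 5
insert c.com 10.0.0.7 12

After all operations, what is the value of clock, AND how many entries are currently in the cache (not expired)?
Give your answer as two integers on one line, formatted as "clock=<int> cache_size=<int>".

Op 1: tick 12 -> clock=12.
Op 2: insert a.com -> 10.0.0.5 (expiry=12+15=27). clock=12
Op 3: tick 10 -> clock=22.
Op 4: insert c.com -> 10.0.0.7 (expiry=22+15=37). clock=22
Op 5: tick 5 -> clock=27. purged={a.com}
Op 6: tick 11 -> clock=38. purged={c.com}
Op 7: insert c.com -> 10.0.0.7 (expiry=38+4=42). clock=38
Op 8: tick 12 -> clock=50. purged={c.com}
Op 9: insert c.com -> 10.0.0.5 (expiry=50+6=56). clock=50
Op 10: tick 3 -> clock=53.
Op 11: tick 8 -> clock=61. purged={c.com}
Op 12: tick 10 -> clock=71.
Op 13: insert c.com -> 10.0.0.1 (expiry=71+3=74). clock=71
Op 14: insert a.com -> 10.0.0.1 (expiry=71+11=82). clock=71
Op 15: insert b.com -> 10.0.0.6 (expiry=71+6=77). clock=71
Op 16: tick 7 -> clock=78. purged={b.com,c.com}
Op 17: insert b.com -> 10.0.0.4 (expiry=78+17=95). clock=78
Op 18: insert b.com -> 10.0.0.6 (expiry=78+5=83). clock=78
Op 19: insert c.com -> 10.0.0.7 (expiry=78+12=90). clock=78
Final clock = 78
Final cache (unexpired): {a.com,b.com,c.com} -> size=3

Answer: clock=78 cache_size=3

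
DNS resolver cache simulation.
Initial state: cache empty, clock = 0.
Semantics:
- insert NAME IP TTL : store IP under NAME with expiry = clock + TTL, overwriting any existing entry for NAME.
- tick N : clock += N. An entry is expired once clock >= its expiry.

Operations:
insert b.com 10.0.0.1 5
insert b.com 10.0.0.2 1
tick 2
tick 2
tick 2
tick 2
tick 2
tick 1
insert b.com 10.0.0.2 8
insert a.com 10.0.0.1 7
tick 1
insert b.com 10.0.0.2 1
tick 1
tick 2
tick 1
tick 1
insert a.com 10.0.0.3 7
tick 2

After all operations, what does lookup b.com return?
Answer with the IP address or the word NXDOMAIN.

Answer: NXDOMAIN

Derivation:
Op 1: insert b.com -> 10.0.0.1 (expiry=0+5=5). clock=0
Op 2: insert b.com -> 10.0.0.2 (expiry=0+1=1). clock=0
Op 3: tick 2 -> clock=2. purged={b.com}
Op 4: tick 2 -> clock=4.
Op 5: tick 2 -> clock=6.
Op 6: tick 2 -> clock=8.
Op 7: tick 2 -> clock=10.
Op 8: tick 1 -> clock=11.
Op 9: insert b.com -> 10.0.0.2 (expiry=11+8=19). clock=11
Op 10: insert a.com -> 10.0.0.1 (expiry=11+7=18). clock=11
Op 11: tick 1 -> clock=12.
Op 12: insert b.com -> 10.0.0.2 (expiry=12+1=13). clock=12
Op 13: tick 1 -> clock=13. purged={b.com}
Op 14: tick 2 -> clock=15.
Op 15: tick 1 -> clock=16.
Op 16: tick 1 -> clock=17.
Op 17: insert a.com -> 10.0.0.3 (expiry=17+7=24). clock=17
Op 18: tick 2 -> clock=19.
lookup b.com: not in cache (expired or never inserted)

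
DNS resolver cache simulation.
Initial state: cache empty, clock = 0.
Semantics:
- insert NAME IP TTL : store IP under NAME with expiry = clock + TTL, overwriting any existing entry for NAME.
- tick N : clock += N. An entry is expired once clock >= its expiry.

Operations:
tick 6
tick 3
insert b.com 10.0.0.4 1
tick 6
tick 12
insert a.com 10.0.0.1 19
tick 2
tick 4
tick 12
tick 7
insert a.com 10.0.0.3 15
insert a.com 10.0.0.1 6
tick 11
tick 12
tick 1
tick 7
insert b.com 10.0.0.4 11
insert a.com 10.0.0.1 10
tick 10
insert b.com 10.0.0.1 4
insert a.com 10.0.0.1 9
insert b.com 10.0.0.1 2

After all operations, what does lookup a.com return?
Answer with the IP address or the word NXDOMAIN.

Op 1: tick 6 -> clock=6.
Op 2: tick 3 -> clock=9.
Op 3: insert b.com -> 10.0.0.4 (expiry=9+1=10). clock=9
Op 4: tick 6 -> clock=15. purged={b.com}
Op 5: tick 12 -> clock=27.
Op 6: insert a.com -> 10.0.0.1 (expiry=27+19=46). clock=27
Op 7: tick 2 -> clock=29.
Op 8: tick 4 -> clock=33.
Op 9: tick 12 -> clock=45.
Op 10: tick 7 -> clock=52. purged={a.com}
Op 11: insert a.com -> 10.0.0.3 (expiry=52+15=67). clock=52
Op 12: insert a.com -> 10.0.0.1 (expiry=52+6=58). clock=52
Op 13: tick 11 -> clock=63. purged={a.com}
Op 14: tick 12 -> clock=75.
Op 15: tick 1 -> clock=76.
Op 16: tick 7 -> clock=83.
Op 17: insert b.com -> 10.0.0.4 (expiry=83+11=94). clock=83
Op 18: insert a.com -> 10.0.0.1 (expiry=83+10=93). clock=83
Op 19: tick 10 -> clock=93. purged={a.com}
Op 20: insert b.com -> 10.0.0.1 (expiry=93+4=97). clock=93
Op 21: insert a.com -> 10.0.0.1 (expiry=93+9=102). clock=93
Op 22: insert b.com -> 10.0.0.1 (expiry=93+2=95). clock=93
lookup a.com: present, ip=10.0.0.1 expiry=102 > clock=93

Answer: 10.0.0.1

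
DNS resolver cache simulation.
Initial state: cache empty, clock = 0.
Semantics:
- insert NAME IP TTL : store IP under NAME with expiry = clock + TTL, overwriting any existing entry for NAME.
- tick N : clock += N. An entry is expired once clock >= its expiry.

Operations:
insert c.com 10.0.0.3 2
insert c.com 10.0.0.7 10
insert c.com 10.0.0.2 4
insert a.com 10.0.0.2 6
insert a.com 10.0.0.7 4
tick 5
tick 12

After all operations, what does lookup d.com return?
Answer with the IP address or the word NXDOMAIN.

Answer: NXDOMAIN

Derivation:
Op 1: insert c.com -> 10.0.0.3 (expiry=0+2=2). clock=0
Op 2: insert c.com -> 10.0.0.7 (expiry=0+10=10). clock=0
Op 3: insert c.com -> 10.0.0.2 (expiry=0+4=4). clock=0
Op 4: insert a.com -> 10.0.0.2 (expiry=0+6=6). clock=0
Op 5: insert a.com -> 10.0.0.7 (expiry=0+4=4). clock=0
Op 6: tick 5 -> clock=5. purged={a.com,c.com}
Op 7: tick 12 -> clock=17.
lookup d.com: not in cache (expired or never inserted)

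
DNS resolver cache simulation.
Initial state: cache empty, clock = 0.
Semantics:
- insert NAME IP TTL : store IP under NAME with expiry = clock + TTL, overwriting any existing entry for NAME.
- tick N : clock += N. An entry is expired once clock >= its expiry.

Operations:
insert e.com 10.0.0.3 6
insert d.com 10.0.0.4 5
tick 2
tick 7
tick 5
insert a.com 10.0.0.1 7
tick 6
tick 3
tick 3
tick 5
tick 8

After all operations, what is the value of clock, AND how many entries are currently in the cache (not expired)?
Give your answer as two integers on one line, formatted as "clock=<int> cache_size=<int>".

Op 1: insert e.com -> 10.0.0.3 (expiry=0+6=6). clock=0
Op 2: insert d.com -> 10.0.0.4 (expiry=0+5=5). clock=0
Op 3: tick 2 -> clock=2.
Op 4: tick 7 -> clock=9. purged={d.com,e.com}
Op 5: tick 5 -> clock=14.
Op 6: insert a.com -> 10.0.0.1 (expiry=14+7=21). clock=14
Op 7: tick 6 -> clock=20.
Op 8: tick 3 -> clock=23. purged={a.com}
Op 9: tick 3 -> clock=26.
Op 10: tick 5 -> clock=31.
Op 11: tick 8 -> clock=39.
Final clock = 39
Final cache (unexpired): {} -> size=0

Answer: clock=39 cache_size=0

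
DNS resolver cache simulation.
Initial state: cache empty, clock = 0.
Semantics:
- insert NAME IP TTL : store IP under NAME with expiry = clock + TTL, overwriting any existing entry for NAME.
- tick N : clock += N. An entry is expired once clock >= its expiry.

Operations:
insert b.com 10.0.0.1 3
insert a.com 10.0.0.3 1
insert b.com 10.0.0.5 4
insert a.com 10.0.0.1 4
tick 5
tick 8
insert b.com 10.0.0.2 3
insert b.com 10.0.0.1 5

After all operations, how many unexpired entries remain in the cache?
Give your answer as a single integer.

Answer: 1

Derivation:
Op 1: insert b.com -> 10.0.0.1 (expiry=0+3=3). clock=0
Op 2: insert a.com -> 10.0.0.3 (expiry=0+1=1). clock=0
Op 3: insert b.com -> 10.0.0.5 (expiry=0+4=4). clock=0
Op 4: insert a.com -> 10.0.0.1 (expiry=0+4=4). clock=0
Op 5: tick 5 -> clock=5. purged={a.com,b.com}
Op 6: tick 8 -> clock=13.
Op 7: insert b.com -> 10.0.0.2 (expiry=13+3=16). clock=13
Op 8: insert b.com -> 10.0.0.1 (expiry=13+5=18). clock=13
Final cache (unexpired): {b.com} -> size=1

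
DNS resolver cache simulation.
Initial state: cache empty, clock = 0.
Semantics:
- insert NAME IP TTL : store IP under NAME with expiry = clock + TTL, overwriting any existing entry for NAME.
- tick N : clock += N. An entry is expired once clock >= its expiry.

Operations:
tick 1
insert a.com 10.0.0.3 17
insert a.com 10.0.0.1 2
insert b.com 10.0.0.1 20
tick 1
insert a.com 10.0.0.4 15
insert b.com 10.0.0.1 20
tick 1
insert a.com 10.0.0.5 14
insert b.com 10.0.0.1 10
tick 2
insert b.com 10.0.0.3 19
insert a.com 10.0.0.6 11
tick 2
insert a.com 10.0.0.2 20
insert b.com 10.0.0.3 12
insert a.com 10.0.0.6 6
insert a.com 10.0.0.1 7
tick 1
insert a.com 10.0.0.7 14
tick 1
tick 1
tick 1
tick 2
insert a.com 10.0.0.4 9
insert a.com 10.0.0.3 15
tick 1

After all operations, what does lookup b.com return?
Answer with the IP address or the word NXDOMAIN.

Answer: 10.0.0.3

Derivation:
Op 1: tick 1 -> clock=1.
Op 2: insert a.com -> 10.0.0.3 (expiry=1+17=18). clock=1
Op 3: insert a.com -> 10.0.0.1 (expiry=1+2=3). clock=1
Op 4: insert b.com -> 10.0.0.1 (expiry=1+20=21). clock=1
Op 5: tick 1 -> clock=2.
Op 6: insert a.com -> 10.0.0.4 (expiry=2+15=17). clock=2
Op 7: insert b.com -> 10.0.0.1 (expiry=2+20=22). clock=2
Op 8: tick 1 -> clock=3.
Op 9: insert a.com -> 10.0.0.5 (expiry=3+14=17). clock=3
Op 10: insert b.com -> 10.0.0.1 (expiry=3+10=13). clock=3
Op 11: tick 2 -> clock=5.
Op 12: insert b.com -> 10.0.0.3 (expiry=5+19=24). clock=5
Op 13: insert a.com -> 10.0.0.6 (expiry=5+11=16). clock=5
Op 14: tick 2 -> clock=7.
Op 15: insert a.com -> 10.0.0.2 (expiry=7+20=27). clock=7
Op 16: insert b.com -> 10.0.0.3 (expiry=7+12=19). clock=7
Op 17: insert a.com -> 10.0.0.6 (expiry=7+6=13). clock=7
Op 18: insert a.com -> 10.0.0.1 (expiry=7+7=14). clock=7
Op 19: tick 1 -> clock=8.
Op 20: insert a.com -> 10.0.0.7 (expiry=8+14=22). clock=8
Op 21: tick 1 -> clock=9.
Op 22: tick 1 -> clock=10.
Op 23: tick 1 -> clock=11.
Op 24: tick 2 -> clock=13.
Op 25: insert a.com -> 10.0.0.4 (expiry=13+9=22). clock=13
Op 26: insert a.com -> 10.0.0.3 (expiry=13+15=28). clock=13
Op 27: tick 1 -> clock=14.
lookup b.com: present, ip=10.0.0.3 expiry=19 > clock=14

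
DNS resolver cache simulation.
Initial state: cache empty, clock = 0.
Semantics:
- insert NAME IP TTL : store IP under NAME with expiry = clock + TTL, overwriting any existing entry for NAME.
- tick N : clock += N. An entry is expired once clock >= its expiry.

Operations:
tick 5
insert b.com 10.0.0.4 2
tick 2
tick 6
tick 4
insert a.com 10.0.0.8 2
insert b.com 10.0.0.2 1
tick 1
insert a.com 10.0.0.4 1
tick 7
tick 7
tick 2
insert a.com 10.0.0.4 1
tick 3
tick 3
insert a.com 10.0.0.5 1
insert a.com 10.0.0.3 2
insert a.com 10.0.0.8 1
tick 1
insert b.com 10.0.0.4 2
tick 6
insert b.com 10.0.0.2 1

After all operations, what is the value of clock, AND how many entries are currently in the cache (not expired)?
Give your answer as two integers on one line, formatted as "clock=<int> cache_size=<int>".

Op 1: tick 5 -> clock=5.
Op 2: insert b.com -> 10.0.0.4 (expiry=5+2=7). clock=5
Op 3: tick 2 -> clock=7. purged={b.com}
Op 4: tick 6 -> clock=13.
Op 5: tick 4 -> clock=17.
Op 6: insert a.com -> 10.0.0.8 (expiry=17+2=19). clock=17
Op 7: insert b.com -> 10.0.0.2 (expiry=17+1=18). clock=17
Op 8: tick 1 -> clock=18. purged={b.com}
Op 9: insert a.com -> 10.0.0.4 (expiry=18+1=19). clock=18
Op 10: tick 7 -> clock=25. purged={a.com}
Op 11: tick 7 -> clock=32.
Op 12: tick 2 -> clock=34.
Op 13: insert a.com -> 10.0.0.4 (expiry=34+1=35). clock=34
Op 14: tick 3 -> clock=37. purged={a.com}
Op 15: tick 3 -> clock=40.
Op 16: insert a.com -> 10.0.0.5 (expiry=40+1=41). clock=40
Op 17: insert a.com -> 10.0.0.3 (expiry=40+2=42). clock=40
Op 18: insert a.com -> 10.0.0.8 (expiry=40+1=41). clock=40
Op 19: tick 1 -> clock=41. purged={a.com}
Op 20: insert b.com -> 10.0.0.4 (expiry=41+2=43). clock=41
Op 21: tick 6 -> clock=47. purged={b.com}
Op 22: insert b.com -> 10.0.0.2 (expiry=47+1=48). clock=47
Final clock = 47
Final cache (unexpired): {b.com} -> size=1

Answer: clock=47 cache_size=1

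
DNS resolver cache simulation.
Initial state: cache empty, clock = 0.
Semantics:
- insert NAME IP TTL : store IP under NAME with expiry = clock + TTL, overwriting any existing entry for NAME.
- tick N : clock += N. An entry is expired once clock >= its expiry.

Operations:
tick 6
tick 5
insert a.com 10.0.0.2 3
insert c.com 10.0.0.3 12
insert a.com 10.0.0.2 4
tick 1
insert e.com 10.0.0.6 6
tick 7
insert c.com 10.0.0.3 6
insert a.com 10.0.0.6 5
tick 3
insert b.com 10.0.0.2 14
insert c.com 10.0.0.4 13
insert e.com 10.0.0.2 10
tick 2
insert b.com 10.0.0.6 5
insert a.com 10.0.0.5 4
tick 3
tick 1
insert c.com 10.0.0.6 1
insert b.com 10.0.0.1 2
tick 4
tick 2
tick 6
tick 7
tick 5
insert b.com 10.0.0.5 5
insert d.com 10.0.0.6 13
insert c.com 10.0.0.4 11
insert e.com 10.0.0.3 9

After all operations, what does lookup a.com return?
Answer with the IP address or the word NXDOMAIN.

Op 1: tick 6 -> clock=6.
Op 2: tick 5 -> clock=11.
Op 3: insert a.com -> 10.0.0.2 (expiry=11+3=14). clock=11
Op 4: insert c.com -> 10.0.0.3 (expiry=11+12=23). clock=11
Op 5: insert a.com -> 10.0.0.2 (expiry=11+4=15). clock=11
Op 6: tick 1 -> clock=12.
Op 7: insert e.com -> 10.0.0.6 (expiry=12+6=18). clock=12
Op 8: tick 7 -> clock=19. purged={a.com,e.com}
Op 9: insert c.com -> 10.0.0.3 (expiry=19+6=25). clock=19
Op 10: insert a.com -> 10.0.0.6 (expiry=19+5=24). clock=19
Op 11: tick 3 -> clock=22.
Op 12: insert b.com -> 10.0.0.2 (expiry=22+14=36). clock=22
Op 13: insert c.com -> 10.0.0.4 (expiry=22+13=35). clock=22
Op 14: insert e.com -> 10.0.0.2 (expiry=22+10=32). clock=22
Op 15: tick 2 -> clock=24. purged={a.com}
Op 16: insert b.com -> 10.0.0.6 (expiry=24+5=29). clock=24
Op 17: insert a.com -> 10.0.0.5 (expiry=24+4=28). clock=24
Op 18: tick 3 -> clock=27.
Op 19: tick 1 -> clock=28. purged={a.com}
Op 20: insert c.com -> 10.0.0.6 (expiry=28+1=29). clock=28
Op 21: insert b.com -> 10.0.0.1 (expiry=28+2=30). clock=28
Op 22: tick 4 -> clock=32. purged={b.com,c.com,e.com}
Op 23: tick 2 -> clock=34.
Op 24: tick 6 -> clock=40.
Op 25: tick 7 -> clock=47.
Op 26: tick 5 -> clock=52.
Op 27: insert b.com -> 10.0.0.5 (expiry=52+5=57). clock=52
Op 28: insert d.com -> 10.0.0.6 (expiry=52+13=65). clock=52
Op 29: insert c.com -> 10.0.0.4 (expiry=52+11=63). clock=52
Op 30: insert e.com -> 10.0.0.3 (expiry=52+9=61). clock=52
lookup a.com: not in cache (expired or never inserted)

Answer: NXDOMAIN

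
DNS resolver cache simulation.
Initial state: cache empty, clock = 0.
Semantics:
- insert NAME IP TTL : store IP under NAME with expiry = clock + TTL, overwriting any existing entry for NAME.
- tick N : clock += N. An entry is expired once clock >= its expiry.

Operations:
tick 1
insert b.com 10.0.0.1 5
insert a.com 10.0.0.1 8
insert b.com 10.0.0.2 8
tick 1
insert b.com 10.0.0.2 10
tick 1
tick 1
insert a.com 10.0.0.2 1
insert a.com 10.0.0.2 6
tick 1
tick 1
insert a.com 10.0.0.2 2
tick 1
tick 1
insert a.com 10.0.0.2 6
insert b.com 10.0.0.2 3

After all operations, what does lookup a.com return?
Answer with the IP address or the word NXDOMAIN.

Op 1: tick 1 -> clock=1.
Op 2: insert b.com -> 10.0.0.1 (expiry=1+5=6). clock=1
Op 3: insert a.com -> 10.0.0.1 (expiry=1+8=9). clock=1
Op 4: insert b.com -> 10.0.0.2 (expiry=1+8=9). clock=1
Op 5: tick 1 -> clock=2.
Op 6: insert b.com -> 10.0.0.2 (expiry=2+10=12). clock=2
Op 7: tick 1 -> clock=3.
Op 8: tick 1 -> clock=4.
Op 9: insert a.com -> 10.0.0.2 (expiry=4+1=5). clock=4
Op 10: insert a.com -> 10.0.0.2 (expiry=4+6=10). clock=4
Op 11: tick 1 -> clock=5.
Op 12: tick 1 -> clock=6.
Op 13: insert a.com -> 10.0.0.2 (expiry=6+2=8). clock=6
Op 14: tick 1 -> clock=7.
Op 15: tick 1 -> clock=8. purged={a.com}
Op 16: insert a.com -> 10.0.0.2 (expiry=8+6=14). clock=8
Op 17: insert b.com -> 10.0.0.2 (expiry=8+3=11). clock=8
lookup a.com: present, ip=10.0.0.2 expiry=14 > clock=8

Answer: 10.0.0.2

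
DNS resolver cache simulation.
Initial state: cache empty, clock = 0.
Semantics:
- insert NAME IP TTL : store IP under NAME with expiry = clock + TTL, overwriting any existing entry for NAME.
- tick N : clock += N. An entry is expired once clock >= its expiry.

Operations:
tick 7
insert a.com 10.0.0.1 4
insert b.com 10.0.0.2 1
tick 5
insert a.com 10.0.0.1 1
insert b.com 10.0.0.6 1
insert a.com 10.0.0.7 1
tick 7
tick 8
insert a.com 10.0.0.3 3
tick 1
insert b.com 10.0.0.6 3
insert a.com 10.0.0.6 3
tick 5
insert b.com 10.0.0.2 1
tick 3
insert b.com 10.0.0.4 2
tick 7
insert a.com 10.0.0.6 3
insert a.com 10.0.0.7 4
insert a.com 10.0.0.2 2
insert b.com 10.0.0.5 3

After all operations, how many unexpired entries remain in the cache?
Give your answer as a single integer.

Op 1: tick 7 -> clock=7.
Op 2: insert a.com -> 10.0.0.1 (expiry=7+4=11). clock=7
Op 3: insert b.com -> 10.0.0.2 (expiry=7+1=8). clock=7
Op 4: tick 5 -> clock=12. purged={a.com,b.com}
Op 5: insert a.com -> 10.0.0.1 (expiry=12+1=13). clock=12
Op 6: insert b.com -> 10.0.0.6 (expiry=12+1=13). clock=12
Op 7: insert a.com -> 10.0.0.7 (expiry=12+1=13). clock=12
Op 8: tick 7 -> clock=19. purged={a.com,b.com}
Op 9: tick 8 -> clock=27.
Op 10: insert a.com -> 10.0.0.3 (expiry=27+3=30). clock=27
Op 11: tick 1 -> clock=28.
Op 12: insert b.com -> 10.0.0.6 (expiry=28+3=31). clock=28
Op 13: insert a.com -> 10.0.0.6 (expiry=28+3=31). clock=28
Op 14: tick 5 -> clock=33. purged={a.com,b.com}
Op 15: insert b.com -> 10.0.0.2 (expiry=33+1=34). clock=33
Op 16: tick 3 -> clock=36. purged={b.com}
Op 17: insert b.com -> 10.0.0.4 (expiry=36+2=38). clock=36
Op 18: tick 7 -> clock=43. purged={b.com}
Op 19: insert a.com -> 10.0.0.6 (expiry=43+3=46). clock=43
Op 20: insert a.com -> 10.0.0.7 (expiry=43+4=47). clock=43
Op 21: insert a.com -> 10.0.0.2 (expiry=43+2=45). clock=43
Op 22: insert b.com -> 10.0.0.5 (expiry=43+3=46). clock=43
Final cache (unexpired): {a.com,b.com} -> size=2

Answer: 2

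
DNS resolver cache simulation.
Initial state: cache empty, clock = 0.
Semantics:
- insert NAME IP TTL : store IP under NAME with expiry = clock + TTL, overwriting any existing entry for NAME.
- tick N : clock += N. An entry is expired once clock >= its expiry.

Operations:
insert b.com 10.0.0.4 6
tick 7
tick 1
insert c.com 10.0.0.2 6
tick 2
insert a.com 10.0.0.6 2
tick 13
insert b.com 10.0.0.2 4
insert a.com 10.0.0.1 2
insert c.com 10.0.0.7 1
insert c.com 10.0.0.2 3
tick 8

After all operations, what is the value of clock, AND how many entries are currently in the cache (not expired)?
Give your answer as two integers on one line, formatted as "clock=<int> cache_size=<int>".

Answer: clock=31 cache_size=0

Derivation:
Op 1: insert b.com -> 10.0.0.4 (expiry=0+6=6). clock=0
Op 2: tick 7 -> clock=7. purged={b.com}
Op 3: tick 1 -> clock=8.
Op 4: insert c.com -> 10.0.0.2 (expiry=8+6=14). clock=8
Op 5: tick 2 -> clock=10.
Op 6: insert a.com -> 10.0.0.6 (expiry=10+2=12). clock=10
Op 7: tick 13 -> clock=23. purged={a.com,c.com}
Op 8: insert b.com -> 10.0.0.2 (expiry=23+4=27). clock=23
Op 9: insert a.com -> 10.0.0.1 (expiry=23+2=25). clock=23
Op 10: insert c.com -> 10.0.0.7 (expiry=23+1=24). clock=23
Op 11: insert c.com -> 10.0.0.2 (expiry=23+3=26). clock=23
Op 12: tick 8 -> clock=31. purged={a.com,b.com,c.com}
Final clock = 31
Final cache (unexpired): {} -> size=0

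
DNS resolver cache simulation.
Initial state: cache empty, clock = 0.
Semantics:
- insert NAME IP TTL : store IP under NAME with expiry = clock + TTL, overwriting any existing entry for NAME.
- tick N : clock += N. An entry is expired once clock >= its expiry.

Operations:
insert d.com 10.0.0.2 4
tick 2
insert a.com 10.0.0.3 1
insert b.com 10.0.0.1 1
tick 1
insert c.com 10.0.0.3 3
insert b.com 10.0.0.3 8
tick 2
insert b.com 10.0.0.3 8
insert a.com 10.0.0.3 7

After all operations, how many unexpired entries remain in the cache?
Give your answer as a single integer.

Answer: 3

Derivation:
Op 1: insert d.com -> 10.0.0.2 (expiry=0+4=4). clock=0
Op 2: tick 2 -> clock=2.
Op 3: insert a.com -> 10.0.0.3 (expiry=2+1=3). clock=2
Op 4: insert b.com -> 10.0.0.1 (expiry=2+1=3). clock=2
Op 5: tick 1 -> clock=3. purged={a.com,b.com}
Op 6: insert c.com -> 10.0.0.3 (expiry=3+3=6). clock=3
Op 7: insert b.com -> 10.0.0.3 (expiry=3+8=11). clock=3
Op 8: tick 2 -> clock=5. purged={d.com}
Op 9: insert b.com -> 10.0.0.3 (expiry=5+8=13). clock=5
Op 10: insert a.com -> 10.0.0.3 (expiry=5+7=12). clock=5
Final cache (unexpired): {a.com,b.com,c.com} -> size=3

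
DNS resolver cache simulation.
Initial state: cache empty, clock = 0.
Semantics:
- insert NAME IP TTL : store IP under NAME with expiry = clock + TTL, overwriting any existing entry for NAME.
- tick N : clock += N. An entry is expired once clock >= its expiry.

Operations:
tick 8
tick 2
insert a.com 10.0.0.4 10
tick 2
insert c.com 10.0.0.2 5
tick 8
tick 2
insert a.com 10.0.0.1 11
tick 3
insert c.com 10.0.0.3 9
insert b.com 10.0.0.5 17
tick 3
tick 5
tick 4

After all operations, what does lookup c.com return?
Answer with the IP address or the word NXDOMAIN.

Op 1: tick 8 -> clock=8.
Op 2: tick 2 -> clock=10.
Op 3: insert a.com -> 10.0.0.4 (expiry=10+10=20). clock=10
Op 4: tick 2 -> clock=12.
Op 5: insert c.com -> 10.0.0.2 (expiry=12+5=17). clock=12
Op 6: tick 8 -> clock=20. purged={a.com,c.com}
Op 7: tick 2 -> clock=22.
Op 8: insert a.com -> 10.0.0.1 (expiry=22+11=33). clock=22
Op 9: tick 3 -> clock=25.
Op 10: insert c.com -> 10.0.0.3 (expiry=25+9=34). clock=25
Op 11: insert b.com -> 10.0.0.5 (expiry=25+17=42). clock=25
Op 12: tick 3 -> clock=28.
Op 13: tick 5 -> clock=33. purged={a.com}
Op 14: tick 4 -> clock=37. purged={c.com}
lookup c.com: not in cache (expired or never inserted)

Answer: NXDOMAIN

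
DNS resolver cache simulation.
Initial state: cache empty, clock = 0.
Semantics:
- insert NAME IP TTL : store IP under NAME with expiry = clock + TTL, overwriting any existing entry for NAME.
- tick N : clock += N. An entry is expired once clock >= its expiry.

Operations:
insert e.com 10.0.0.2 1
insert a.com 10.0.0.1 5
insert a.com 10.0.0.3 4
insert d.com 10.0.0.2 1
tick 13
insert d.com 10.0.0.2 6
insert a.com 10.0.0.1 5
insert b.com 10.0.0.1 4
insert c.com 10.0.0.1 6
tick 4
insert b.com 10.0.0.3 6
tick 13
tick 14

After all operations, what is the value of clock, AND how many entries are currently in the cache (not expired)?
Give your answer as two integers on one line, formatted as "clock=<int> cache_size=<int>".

Answer: clock=44 cache_size=0

Derivation:
Op 1: insert e.com -> 10.0.0.2 (expiry=0+1=1). clock=0
Op 2: insert a.com -> 10.0.0.1 (expiry=0+5=5). clock=0
Op 3: insert a.com -> 10.0.0.3 (expiry=0+4=4). clock=0
Op 4: insert d.com -> 10.0.0.2 (expiry=0+1=1). clock=0
Op 5: tick 13 -> clock=13. purged={a.com,d.com,e.com}
Op 6: insert d.com -> 10.0.0.2 (expiry=13+6=19). clock=13
Op 7: insert a.com -> 10.0.0.1 (expiry=13+5=18). clock=13
Op 8: insert b.com -> 10.0.0.1 (expiry=13+4=17). clock=13
Op 9: insert c.com -> 10.0.0.1 (expiry=13+6=19). clock=13
Op 10: tick 4 -> clock=17. purged={b.com}
Op 11: insert b.com -> 10.0.0.3 (expiry=17+6=23). clock=17
Op 12: tick 13 -> clock=30. purged={a.com,b.com,c.com,d.com}
Op 13: tick 14 -> clock=44.
Final clock = 44
Final cache (unexpired): {} -> size=0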